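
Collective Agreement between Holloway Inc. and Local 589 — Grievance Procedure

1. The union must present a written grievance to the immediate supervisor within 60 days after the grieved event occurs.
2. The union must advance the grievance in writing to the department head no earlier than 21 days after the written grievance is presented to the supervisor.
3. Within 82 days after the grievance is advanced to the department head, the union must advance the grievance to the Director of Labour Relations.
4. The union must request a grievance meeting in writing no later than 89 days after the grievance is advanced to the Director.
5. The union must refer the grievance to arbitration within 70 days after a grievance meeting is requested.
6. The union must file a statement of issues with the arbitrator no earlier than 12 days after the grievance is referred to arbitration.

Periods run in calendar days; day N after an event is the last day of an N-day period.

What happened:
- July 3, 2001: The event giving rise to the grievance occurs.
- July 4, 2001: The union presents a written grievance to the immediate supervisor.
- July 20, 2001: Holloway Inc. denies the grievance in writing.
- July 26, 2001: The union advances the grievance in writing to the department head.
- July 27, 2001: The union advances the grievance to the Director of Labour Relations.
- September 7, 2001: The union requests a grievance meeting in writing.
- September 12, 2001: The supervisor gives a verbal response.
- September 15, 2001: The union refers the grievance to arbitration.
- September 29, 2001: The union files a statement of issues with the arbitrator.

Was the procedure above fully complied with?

Yes

Step 1 — counting 60 days from July 3, 2001 (when the grieved event occurs) gives a deadline of September 1, 2001; July 4, 2001 is within that limit.
Step 2 — must wait 21 days from July 4, 2001 (when the written grievance is presented to the supervisor), so not before July 25, 2001; July 26, 2001 is on or after that date.
Step 3 — counting 82 days from July 26, 2001 (when the grievance is advanced to the department head) gives a deadline of October 16, 2001; completed July 27, 2001, before the deadline.
Step 4 — counting 89 days from July 27, 2001 (when the grievance is advanced to the Director) gives a deadline of October 24, 2001; completed September 7, 2001, before the deadline.
Step 5 — counting 70 days from September 7, 2001 (when a grievance meeting is requested) gives a deadline of November 16, 2001; September 15, 2001 is within that limit.
Step 6 — must wait 12 days from September 15, 2001 (when the grievance is referred to arbitration), so not before September 27, 2001; September 29, 2001 is on or after that date.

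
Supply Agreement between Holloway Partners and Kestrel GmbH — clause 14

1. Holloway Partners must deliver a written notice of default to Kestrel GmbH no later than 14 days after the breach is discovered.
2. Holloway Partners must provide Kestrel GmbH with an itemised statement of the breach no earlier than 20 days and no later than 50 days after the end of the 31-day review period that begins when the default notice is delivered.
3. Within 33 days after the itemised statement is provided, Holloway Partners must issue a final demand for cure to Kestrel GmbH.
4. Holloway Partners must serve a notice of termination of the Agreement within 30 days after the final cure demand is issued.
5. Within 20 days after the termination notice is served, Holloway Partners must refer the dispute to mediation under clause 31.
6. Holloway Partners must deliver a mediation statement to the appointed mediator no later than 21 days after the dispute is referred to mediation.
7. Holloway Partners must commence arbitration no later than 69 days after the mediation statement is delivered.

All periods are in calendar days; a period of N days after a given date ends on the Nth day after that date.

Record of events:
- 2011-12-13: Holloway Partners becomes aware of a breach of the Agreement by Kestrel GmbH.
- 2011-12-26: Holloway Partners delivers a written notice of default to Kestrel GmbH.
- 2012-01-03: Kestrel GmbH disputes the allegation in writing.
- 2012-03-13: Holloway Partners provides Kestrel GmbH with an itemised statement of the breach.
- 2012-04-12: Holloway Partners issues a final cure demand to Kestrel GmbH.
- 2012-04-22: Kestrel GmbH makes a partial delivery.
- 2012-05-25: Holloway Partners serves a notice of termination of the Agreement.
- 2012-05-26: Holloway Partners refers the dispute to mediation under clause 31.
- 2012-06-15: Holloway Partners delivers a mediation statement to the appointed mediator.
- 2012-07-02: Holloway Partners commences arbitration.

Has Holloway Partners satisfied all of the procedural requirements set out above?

(1) due by 2011-12-13 + 14 days = 2011-12-27; 2011-12-26 is within that limit.
(2) the permitted window runs from 2012-01-26 + 20 = 2012-02-15 to 2012-01-26 + 50 = 2012-03-16; 2012-03-13 falls inside that range.
(3) due by 2012-03-13 + 33 days = 2012-04-15; 2012-04-12 is within that limit.
(4) due by 2012-04-12 + 30 days = 2012-05-12; done 2012-05-25 — 13 days late.

No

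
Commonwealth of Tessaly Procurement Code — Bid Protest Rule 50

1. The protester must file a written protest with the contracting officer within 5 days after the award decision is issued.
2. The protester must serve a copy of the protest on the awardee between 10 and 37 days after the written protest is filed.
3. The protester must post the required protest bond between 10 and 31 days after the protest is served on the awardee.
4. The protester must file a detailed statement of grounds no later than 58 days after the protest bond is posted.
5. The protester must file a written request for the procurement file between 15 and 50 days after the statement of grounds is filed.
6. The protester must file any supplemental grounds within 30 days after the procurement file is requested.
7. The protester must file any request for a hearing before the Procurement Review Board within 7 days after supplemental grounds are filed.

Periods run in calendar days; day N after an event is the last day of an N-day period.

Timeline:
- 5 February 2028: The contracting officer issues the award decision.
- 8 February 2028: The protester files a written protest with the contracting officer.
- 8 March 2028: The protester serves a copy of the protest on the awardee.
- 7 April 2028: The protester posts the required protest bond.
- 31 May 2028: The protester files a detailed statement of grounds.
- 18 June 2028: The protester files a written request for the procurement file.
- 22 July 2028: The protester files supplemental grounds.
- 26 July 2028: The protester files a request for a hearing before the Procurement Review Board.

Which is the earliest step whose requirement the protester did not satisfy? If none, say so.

(1) due by 5 February 2028 + 5 days = 10 February 2028; completed 8 February 2028, before the deadline.
(2) the permitted window runs from 8 February 2028 + 10 = 18 February 2028 to 8 February 2028 + 37 = 16 March 2028; 8 March 2028 falls inside that range.
(3) the permitted window runs from 8 March 2028 + 10 = 18 March 2028 to 8 March 2028 + 31 = 8 April 2028; done 7 April 2028, which is between those dates.
(4) due by 7 April 2028 + 58 days = 4 June 2028; 31 May 2028 is within that limit.
(5) the permitted window runs from 31 May 2028 + 15 = 15 June 2028 to 31 May 2028 + 50 = 20 July 2028; 18 June 2028 falls inside that range.
(6) due by 18 June 2028 + 30 days = 18 July 2028; done 22 July 2028 — 4 days late.

Step 6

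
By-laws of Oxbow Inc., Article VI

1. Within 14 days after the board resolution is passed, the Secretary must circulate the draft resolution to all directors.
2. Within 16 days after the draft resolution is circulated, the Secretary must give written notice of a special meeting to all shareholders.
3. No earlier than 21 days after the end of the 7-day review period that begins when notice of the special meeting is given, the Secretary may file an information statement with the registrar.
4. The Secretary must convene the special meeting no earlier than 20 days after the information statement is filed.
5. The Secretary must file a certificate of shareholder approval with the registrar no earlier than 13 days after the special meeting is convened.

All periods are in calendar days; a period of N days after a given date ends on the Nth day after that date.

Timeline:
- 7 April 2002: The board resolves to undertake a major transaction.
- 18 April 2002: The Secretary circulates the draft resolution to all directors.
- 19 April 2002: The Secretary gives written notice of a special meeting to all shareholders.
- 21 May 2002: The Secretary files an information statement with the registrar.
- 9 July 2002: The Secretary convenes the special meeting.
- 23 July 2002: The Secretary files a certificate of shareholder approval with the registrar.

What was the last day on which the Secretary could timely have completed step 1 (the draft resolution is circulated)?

21 April 2002

Step 1 runs from 7 April 2002, when the board resolution is passed. 14 days after 7 April 2002 is 21 April 2002.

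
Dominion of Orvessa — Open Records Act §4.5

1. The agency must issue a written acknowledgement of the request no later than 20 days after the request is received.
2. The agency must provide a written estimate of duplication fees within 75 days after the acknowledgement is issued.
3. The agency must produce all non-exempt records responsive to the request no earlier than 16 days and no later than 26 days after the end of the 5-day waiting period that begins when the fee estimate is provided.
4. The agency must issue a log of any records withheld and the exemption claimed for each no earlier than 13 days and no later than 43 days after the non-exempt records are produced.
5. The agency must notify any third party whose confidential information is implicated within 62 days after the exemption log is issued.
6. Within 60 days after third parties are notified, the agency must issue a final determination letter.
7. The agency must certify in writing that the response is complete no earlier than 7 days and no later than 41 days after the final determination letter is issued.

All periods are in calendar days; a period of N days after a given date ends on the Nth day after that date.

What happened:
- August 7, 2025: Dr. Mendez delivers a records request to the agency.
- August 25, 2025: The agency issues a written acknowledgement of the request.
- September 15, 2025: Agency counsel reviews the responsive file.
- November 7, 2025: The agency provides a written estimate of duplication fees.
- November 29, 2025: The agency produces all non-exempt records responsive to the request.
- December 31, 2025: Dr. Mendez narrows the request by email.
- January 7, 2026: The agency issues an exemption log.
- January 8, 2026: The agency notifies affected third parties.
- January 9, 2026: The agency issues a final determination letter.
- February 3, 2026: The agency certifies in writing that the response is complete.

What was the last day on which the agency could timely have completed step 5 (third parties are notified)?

March 10, 2026

Step 5 runs from January 7, 2026, when the exemption log is issued. 62 days after January 7, 2026 is March 10, 2026.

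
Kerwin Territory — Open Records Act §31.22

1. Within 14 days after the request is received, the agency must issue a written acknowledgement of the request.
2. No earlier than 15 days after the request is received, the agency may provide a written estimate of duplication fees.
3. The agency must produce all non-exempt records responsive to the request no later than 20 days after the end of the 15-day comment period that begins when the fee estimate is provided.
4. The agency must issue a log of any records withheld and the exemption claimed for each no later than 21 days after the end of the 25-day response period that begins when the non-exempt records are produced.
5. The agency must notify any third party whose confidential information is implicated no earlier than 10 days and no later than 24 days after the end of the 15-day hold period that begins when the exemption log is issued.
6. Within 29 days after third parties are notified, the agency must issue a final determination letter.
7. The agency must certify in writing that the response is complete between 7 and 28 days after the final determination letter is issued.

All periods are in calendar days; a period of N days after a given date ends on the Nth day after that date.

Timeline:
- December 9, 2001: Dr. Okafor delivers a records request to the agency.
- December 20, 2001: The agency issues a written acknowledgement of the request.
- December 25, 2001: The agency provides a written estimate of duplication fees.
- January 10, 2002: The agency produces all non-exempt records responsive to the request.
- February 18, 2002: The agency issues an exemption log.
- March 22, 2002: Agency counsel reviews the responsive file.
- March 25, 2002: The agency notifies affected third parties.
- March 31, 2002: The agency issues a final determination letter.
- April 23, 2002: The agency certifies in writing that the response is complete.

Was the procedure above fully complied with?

Step 1: 14 days after December 9, 2001 (when the request is received) is December 23, 2001; done December 20, 2001 — timely.
Step 2: the earliest permitted date is 15 days after December 9, 2001 (when the request is received), i.e. December 24, 2001; done December 25, 2001 — permitted.
Step 3: 20 days after January 9, 2002 (end of the 15-day comment period, which began when the fee estimate is provided on December 25, 2001) is January 29, 2002; done January 10, 2002 — timely.
Step 4: 21 days after February 4, 2002 (end of the 25-day response period, which began when the non-exempt records are produced on January 10, 2002) is February 25, 2002; completed February 18, 2002, before the deadline.
Step 5: the window is 10–24 days after March 5, 2002 (end of the 15-day hold period, which began when the exemption log is issued on February 18, 2002), so March 15, 2002 through March 29, 2002; done March 25, 2002 — within the window.
Step 6: 29 days after March 25, 2002 (when third parties are notified) is April 23, 2002; done March 31, 2002 — timely.
Step 7: the window is 7–28 days after March 31, 2002 (when the final determination letter is issued), so April 7, 2002 through April 28, 2002; done April 23, 2002, which is between those dates.

Yes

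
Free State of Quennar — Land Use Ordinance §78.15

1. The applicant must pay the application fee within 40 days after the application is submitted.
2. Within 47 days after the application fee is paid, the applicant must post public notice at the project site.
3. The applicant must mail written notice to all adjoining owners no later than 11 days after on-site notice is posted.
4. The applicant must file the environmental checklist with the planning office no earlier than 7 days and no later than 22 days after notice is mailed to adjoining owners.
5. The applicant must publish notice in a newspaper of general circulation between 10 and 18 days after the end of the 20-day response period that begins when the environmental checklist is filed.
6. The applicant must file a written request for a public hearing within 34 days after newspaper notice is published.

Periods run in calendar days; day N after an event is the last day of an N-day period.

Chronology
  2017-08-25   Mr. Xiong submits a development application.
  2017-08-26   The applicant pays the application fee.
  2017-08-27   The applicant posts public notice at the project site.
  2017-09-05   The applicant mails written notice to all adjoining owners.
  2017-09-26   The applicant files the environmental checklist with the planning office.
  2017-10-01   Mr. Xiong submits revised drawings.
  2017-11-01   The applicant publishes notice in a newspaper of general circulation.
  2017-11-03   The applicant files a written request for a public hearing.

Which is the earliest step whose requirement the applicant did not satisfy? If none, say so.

None — every step was satisfied

Step 1: 40 days after 2017-08-25 (when the application is submitted) is 2017-10-04; done 2017-08-26 — timely.
Step 2: 47 days after 2017-08-26 (when the application fee is paid) is 2017-10-12; 2017-08-27 is within that limit.
Step 3: 11 days after 2017-08-27 (when on-site notice is posted) is 2017-09-07; 2017-09-05 is within that limit.
Step 4: the window is 7–22 days after 2017-09-05 (when notice is mailed to adjoining owners), so 2017-09-12 through 2017-09-27; done 2017-09-26 — within the window.
Step 5: the window is 10–18 days after 2017-10-16 (end of the 20-day response period, which began when the environmental checklist is filed on 2017-09-26), so 2017-10-26 through 2017-11-03; 2017-11-01 falls inside that range.
Step 6: 34 days after 2017-11-01 (when newspaper notice is published) is 2017-12-05; done 2017-11-03 — timely.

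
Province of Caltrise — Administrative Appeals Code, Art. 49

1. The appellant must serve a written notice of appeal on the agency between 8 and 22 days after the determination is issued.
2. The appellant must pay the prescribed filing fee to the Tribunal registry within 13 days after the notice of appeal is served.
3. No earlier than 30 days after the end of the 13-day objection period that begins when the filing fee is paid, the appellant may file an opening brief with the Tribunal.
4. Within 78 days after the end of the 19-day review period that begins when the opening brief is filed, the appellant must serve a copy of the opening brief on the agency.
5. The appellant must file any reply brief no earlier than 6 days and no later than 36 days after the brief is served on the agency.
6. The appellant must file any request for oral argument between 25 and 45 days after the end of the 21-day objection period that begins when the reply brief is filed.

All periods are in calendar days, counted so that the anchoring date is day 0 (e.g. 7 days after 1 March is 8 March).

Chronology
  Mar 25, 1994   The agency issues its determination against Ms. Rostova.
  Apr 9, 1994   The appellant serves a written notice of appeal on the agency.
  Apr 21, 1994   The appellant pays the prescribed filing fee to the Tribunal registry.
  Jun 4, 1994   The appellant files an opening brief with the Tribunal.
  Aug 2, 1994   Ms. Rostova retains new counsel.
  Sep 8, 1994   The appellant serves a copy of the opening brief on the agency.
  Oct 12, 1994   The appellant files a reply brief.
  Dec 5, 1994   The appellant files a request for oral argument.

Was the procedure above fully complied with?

Step 1 — 8 and 22 days from Mar 25, 1994 (when the determination is issued) are Apr 2, 1994 and Apr 16, 1994 respectively; Apr 9, 1994 falls inside that range.
Step 2 — counting 13 days from Apr 9, 1994 (when the notice of appeal is served) gives a deadline of Apr 22, 1994; completed Apr 21, 1994, before the deadline.
Step 3 — must wait 30 days from May 4, 1994 (end of the 13-day objection period, which began when the filing fee is paid on Apr 21, 1994), so not before Jun 3, 1994; Jun 4, 1994 is on or after that date.
Step 4 — counting 78 days from Jun 23, 1994 (end of the 19-day review period, which began when the opening brief is filed on Jun 4, 1994) gives a deadline of Sep 9, 1994; completed Sep 8, 1994, before the deadline.
Step 5 — 6 and 36 days from Sep 8, 1994 (when the brief is served on the agency) are Sep 14, 1994 and Oct 14, 1994 respectively; done Oct 12, 1994 — within the window.
Step 6 — 25 and 45 days from Nov 2, 1994 (end of the 21-day objection period, which began when the reply brief is filed on Oct 12, 1994) are Nov 27, 1994 and Dec 17, 1994 respectively; done Dec 5, 1994 — within the window.

Yes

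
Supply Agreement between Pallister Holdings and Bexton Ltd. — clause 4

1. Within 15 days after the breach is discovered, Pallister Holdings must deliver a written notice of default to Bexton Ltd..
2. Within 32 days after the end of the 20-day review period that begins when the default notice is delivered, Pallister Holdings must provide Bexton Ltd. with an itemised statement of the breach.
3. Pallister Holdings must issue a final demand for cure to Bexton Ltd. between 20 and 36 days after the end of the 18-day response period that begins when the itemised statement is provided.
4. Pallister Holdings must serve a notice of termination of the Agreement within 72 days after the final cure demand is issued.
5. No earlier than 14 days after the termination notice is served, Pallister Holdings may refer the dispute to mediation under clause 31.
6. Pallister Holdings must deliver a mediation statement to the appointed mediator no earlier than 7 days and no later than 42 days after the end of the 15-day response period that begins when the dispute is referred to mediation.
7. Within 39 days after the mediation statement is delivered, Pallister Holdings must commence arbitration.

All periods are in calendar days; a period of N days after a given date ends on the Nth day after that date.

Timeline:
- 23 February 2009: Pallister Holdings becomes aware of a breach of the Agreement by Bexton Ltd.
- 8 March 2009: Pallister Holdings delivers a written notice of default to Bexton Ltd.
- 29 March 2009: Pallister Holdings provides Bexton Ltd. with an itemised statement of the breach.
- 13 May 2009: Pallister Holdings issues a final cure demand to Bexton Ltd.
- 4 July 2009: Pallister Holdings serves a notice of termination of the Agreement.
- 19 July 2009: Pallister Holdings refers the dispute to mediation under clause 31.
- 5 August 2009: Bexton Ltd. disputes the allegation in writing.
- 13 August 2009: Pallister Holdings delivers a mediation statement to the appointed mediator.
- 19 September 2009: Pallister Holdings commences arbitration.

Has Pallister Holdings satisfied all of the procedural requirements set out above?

Step 1: 15 days after 23 February 2009 (when the breach is discovered) is 10 March 2009; 8 March 2009 is within that limit.
Step 2: 32 days after 28 March 2009 (end of the 20-day review period, which began when the default notice is delivered on 8 March 2009) is 29 April 2009; done 29 March 2009 — timely.
Step 3: the window is 20–36 days after 16 April 2009 (end of the 18-day response period, which began when the itemised statement is provided on 29 March 2009), so 6 May 2009 through 22 May 2009; 13 May 2009 falls inside that range.
Step 4: 72 days after 13 May 2009 (when the final cure demand is issued) is 24 July 2009; done 4 July 2009 — timely.
Step 5: the earliest permitted date is 14 days after 4 July 2009 (when the termination notice is served), i.e. 18 July 2009; done 19 July 2009 — permitted.
Step 6: the window is 7–42 days after 3 August 2009 (end of the 15-day response period, which began when the dispute is referred to mediation on 19 July 2009), so 10 August 2009 through 14 September 2009; done 13 August 2009, which is between those dates.
Step 7: 39 days after 13 August 2009 (when the mediation statement is delivered) is 21 September 2009; 19 September 2009 is within that limit.

Yes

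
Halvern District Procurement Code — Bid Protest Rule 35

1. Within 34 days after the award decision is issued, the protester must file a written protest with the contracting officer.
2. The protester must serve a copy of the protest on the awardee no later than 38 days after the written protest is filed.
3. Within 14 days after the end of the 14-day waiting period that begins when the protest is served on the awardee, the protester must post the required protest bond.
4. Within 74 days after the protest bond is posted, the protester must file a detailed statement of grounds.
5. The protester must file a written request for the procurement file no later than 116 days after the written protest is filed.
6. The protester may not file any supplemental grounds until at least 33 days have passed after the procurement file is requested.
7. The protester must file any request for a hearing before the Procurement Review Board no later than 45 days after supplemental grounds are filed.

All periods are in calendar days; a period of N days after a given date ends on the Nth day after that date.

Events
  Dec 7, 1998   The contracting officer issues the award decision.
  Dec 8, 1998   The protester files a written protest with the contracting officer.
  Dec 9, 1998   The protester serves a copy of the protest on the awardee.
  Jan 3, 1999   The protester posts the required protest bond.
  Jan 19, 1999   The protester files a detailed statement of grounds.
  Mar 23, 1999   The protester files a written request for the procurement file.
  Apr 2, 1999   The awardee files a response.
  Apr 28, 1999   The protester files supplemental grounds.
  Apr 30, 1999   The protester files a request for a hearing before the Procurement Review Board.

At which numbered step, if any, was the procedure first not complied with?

(1) due by Dec 7, 1998 + 34 days = Jan 10, 1999; done Dec 8, 1998 — timely.
(2) due by Dec 8, 1998 + 38 days = Jan 15, 1999; done Dec 9, 1998 — timely.
(3) due by Dec 23, 1998 + 14 days = Jan 6, 1999; completed Jan 3, 1999, before the deadline.
(4) due by Jan 3, 1999 + 74 days = Mar 18, 1999; Jan 19, 1999 is within that limit.
(5) due by Dec 8, 1998 + 116 days = Apr 3, 1999; Mar 23, 1999 is within that limit.
(6) permitted from Mar 23, 1999 + 33 days = Apr 25, 1999 onward; done Apr 28, 1999 — permitted.
(7) due by Apr 28, 1999 + 45 days = Jun 12, 1999; done Apr 30, 1999 — timely.

None — every step was satisfied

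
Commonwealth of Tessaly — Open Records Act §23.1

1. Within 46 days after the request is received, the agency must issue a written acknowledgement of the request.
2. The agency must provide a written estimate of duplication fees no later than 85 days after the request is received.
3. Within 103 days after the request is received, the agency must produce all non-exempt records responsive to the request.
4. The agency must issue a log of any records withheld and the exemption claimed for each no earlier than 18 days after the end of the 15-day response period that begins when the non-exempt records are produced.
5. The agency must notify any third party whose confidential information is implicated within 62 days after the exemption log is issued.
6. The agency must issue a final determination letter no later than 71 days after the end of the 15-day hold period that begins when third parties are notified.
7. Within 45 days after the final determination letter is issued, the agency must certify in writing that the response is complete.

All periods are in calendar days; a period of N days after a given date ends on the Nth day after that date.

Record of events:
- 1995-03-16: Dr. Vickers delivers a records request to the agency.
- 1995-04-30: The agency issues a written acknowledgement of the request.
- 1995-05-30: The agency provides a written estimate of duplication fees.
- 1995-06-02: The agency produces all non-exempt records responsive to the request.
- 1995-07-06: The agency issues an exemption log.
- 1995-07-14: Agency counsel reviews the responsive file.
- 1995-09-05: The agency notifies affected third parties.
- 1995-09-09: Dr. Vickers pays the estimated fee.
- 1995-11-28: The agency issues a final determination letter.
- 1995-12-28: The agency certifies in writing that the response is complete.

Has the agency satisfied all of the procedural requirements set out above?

Yes

Step 1: 46 days after 1995-03-16 (when the request is received) is 1995-05-01; completed 1995-04-30, before the deadline.
Step 2: 85 days after 1995-03-16 (when the request is received) is 1995-06-09; done 1995-05-30 — timely.
Step 3: 103 days after 1995-03-16 (when the request is received) is 1995-06-27; 1995-06-02 is within that limit.
Step 4: the earliest permitted date is 18 days after 1995-06-17 (end of the 15-day response period, which began when the non-exempt records are produced on 1995-06-02), i.e. 1995-07-05; done 1995-07-06 — permitted.
Step 5: 62 days after 1995-07-06 (when the exemption log is issued) is 1995-09-06; completed 1995-09-05, before the deadline.
Step 6: 71 days after 1995-09-20 (end of the 15-day hold period, which began when third parties are notified on 1995-09-05) is 1995-11-30; done 1995-11-28 — timely.
Step 7: 45 days after 1995-11-28 (when the final determination letter is issued) is 1996-01-12; 1995-12-28 is within that limit.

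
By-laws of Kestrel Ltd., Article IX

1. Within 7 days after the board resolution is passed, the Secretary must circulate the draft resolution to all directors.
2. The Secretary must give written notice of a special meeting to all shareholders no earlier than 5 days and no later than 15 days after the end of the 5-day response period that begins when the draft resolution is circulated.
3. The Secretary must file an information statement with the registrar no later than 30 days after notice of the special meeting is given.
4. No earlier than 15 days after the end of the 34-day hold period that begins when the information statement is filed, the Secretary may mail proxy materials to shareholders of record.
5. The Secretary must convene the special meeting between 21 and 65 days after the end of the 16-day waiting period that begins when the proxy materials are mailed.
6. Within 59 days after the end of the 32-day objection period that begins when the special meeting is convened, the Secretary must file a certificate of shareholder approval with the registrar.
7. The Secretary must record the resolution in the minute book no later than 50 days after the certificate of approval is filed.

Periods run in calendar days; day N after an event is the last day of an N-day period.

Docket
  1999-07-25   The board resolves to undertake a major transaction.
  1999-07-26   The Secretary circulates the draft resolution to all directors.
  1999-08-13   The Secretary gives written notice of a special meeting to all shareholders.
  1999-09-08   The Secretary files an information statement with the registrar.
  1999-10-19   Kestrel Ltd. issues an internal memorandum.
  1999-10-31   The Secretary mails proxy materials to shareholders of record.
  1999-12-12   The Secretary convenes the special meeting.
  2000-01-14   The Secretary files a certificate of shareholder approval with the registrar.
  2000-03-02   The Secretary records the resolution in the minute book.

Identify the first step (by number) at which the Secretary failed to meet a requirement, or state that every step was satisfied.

None — every step was satisfied

Step 1 — counting 7 days from 1999-07-25 (when the board resolution is passed) gives a deadline of 1999-08-01; completed 1999-07-26, before the deadline.
Step 2 — 5 and 15 days from 1999-07-31 (end of the 5-day response period, which began when the draft resolution is circulated on 1999-07-26) are 1999-08-05 and 1999-08-15 respectively; done 1999-08-13 — within the window.
Step 3 — counting 30 days from 1999-08-13 (when notice of the special meeting is given) gives a deadline of 1999-09-12; 1999-09-08 is within that limit.
Step 4 — must wait 15 days from 1999-10-12 (end of the 34-day hold period, which began when the information statement is filed on 1999-09-08), so not before 1999-10-27; done 1999-10-31 — permitted.
Step 5 — 21 and 65 days from 1999-11-16 (end of the 16-day waiting period, which began when the proxy materials are mailed on 1999-10-31) are 1999-12-07 and 2000-01-20 respectively; done 1999-12-12 — within the window.
Step 6 — counting 59 days from 2000-01-13 (end of the 32-day objection period, which began when the special meeting is convened on 1999-12-12) gives a deadline of 2000-03-12; done 2000-01-14 — timely.
Step 7 — counting 50 days from 2000-01-14 (when the certificate of approval is filed) gives a deadline of 2000-03-04; completed 2000-03-02, before the deadline.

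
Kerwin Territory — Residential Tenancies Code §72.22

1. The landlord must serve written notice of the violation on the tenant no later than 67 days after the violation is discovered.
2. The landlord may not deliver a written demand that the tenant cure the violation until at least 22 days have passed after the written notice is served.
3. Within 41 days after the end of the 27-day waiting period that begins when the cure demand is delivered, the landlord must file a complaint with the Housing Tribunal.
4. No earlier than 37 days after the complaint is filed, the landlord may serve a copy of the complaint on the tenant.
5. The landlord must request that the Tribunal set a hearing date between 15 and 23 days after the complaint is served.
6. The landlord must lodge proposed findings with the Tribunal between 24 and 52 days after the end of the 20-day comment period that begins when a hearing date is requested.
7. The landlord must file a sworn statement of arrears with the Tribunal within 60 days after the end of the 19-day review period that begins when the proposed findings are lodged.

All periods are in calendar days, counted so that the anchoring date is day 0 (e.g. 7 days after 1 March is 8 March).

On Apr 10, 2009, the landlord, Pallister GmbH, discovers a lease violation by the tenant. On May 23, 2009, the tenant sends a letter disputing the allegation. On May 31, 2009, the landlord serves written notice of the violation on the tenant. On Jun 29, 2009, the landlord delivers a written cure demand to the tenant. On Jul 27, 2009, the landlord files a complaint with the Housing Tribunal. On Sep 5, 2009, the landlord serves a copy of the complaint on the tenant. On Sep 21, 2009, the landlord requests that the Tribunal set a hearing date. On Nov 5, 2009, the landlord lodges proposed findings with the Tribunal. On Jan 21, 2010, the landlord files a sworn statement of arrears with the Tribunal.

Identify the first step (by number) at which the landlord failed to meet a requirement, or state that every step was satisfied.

(1) due by Apr 10, 2009 + 67 days = Jun 16, 2009; completed May 31, 2009, before the deadline.
(2) permitted from May 31, 2009 + 22 days = Jun 22, 2009 onward; done Jun 29, 2009, after the minimum wait.
(3) due by Jul 26, 2009 + 41 days = Sep 5, 2009; done Jul 27, 2009 — timely.
(4) permitted from Jul 27, 2009 + 37 days = Sep 2, 2009 onward; done Sep 5, 2009, after the minimum wait.
(5) the permitted window runs from Sep 5, 2009 + 15 = Sep 20, 2009 to Sep 5, 2009 + 23 = Sep 28, 2009; done Sep 21, 2009 — within the window.
(6) the permitted window runs from Oct 11, 2009 + 24 = Nov 4, 2009 to Oct 11, 2009 + 52 = Dec 2, 2009; done Nov 5, 2009, which is between those dates.
(7) due by Nov 24, 2009 + 60 days = Jan 23, 2010; Jan 21, 2010 is within that limit.

None — every step was satisfied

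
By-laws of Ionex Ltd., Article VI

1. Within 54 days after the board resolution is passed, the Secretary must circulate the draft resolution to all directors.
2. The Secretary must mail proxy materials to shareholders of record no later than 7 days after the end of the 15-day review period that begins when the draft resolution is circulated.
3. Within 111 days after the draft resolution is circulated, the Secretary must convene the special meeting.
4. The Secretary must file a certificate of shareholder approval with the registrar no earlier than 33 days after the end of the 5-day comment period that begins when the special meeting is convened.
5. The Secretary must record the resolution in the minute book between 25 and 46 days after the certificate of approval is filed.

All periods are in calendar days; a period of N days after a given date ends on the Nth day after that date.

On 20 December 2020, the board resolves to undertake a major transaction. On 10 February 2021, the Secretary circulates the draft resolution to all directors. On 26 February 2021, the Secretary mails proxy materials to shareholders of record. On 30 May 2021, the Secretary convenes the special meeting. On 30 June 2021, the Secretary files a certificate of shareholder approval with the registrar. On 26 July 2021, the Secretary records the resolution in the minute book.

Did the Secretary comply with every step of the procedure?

No

(1) due by 20 December 2020 + 54 days = 12 February 2021; 10 February 2021 is within that limit.
(2) due by 25 February 2021 + 7 days = 4 March 2021; done 26 February 2021 — timely.
(3) due by 10 February 2021 + 111 days = 1 June 2021; completed 30 May 2021, before the deadline.
(4) permitted from 4 June 2021 + 33 days = 7 July 2021 onward; 30 June 2021 is 7 days before the earliest permitted date.
The analysis stops there.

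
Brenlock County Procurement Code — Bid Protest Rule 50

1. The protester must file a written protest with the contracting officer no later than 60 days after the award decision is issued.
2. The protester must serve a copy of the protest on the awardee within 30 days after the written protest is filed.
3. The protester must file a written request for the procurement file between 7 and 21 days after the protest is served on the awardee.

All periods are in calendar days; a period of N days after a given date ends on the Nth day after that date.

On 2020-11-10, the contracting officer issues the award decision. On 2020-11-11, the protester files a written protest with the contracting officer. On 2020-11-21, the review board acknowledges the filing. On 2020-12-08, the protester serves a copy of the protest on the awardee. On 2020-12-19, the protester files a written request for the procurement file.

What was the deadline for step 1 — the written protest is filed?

Step 1 runs from 2020-11-10, when the award decision is issued. 60 days after 2020-11-10 is 2021-01-09.

2021-01-09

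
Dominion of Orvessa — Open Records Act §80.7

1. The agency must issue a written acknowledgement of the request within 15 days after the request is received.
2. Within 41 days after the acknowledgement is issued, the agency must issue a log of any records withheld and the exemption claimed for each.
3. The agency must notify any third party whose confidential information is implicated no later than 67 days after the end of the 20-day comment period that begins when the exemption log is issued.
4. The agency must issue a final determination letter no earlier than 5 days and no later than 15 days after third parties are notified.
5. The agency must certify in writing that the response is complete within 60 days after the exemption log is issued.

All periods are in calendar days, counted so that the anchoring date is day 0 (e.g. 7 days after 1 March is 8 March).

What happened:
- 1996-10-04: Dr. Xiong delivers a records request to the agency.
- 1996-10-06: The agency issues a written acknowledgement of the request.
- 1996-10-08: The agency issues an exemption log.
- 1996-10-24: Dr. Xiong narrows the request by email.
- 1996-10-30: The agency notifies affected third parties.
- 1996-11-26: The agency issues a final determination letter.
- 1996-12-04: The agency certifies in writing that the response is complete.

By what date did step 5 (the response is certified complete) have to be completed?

1996-12-07

Step 5 runs from 1996-10-08, when the exemption log is issued. 60 days after 1996-10-08 is 1996-12-07.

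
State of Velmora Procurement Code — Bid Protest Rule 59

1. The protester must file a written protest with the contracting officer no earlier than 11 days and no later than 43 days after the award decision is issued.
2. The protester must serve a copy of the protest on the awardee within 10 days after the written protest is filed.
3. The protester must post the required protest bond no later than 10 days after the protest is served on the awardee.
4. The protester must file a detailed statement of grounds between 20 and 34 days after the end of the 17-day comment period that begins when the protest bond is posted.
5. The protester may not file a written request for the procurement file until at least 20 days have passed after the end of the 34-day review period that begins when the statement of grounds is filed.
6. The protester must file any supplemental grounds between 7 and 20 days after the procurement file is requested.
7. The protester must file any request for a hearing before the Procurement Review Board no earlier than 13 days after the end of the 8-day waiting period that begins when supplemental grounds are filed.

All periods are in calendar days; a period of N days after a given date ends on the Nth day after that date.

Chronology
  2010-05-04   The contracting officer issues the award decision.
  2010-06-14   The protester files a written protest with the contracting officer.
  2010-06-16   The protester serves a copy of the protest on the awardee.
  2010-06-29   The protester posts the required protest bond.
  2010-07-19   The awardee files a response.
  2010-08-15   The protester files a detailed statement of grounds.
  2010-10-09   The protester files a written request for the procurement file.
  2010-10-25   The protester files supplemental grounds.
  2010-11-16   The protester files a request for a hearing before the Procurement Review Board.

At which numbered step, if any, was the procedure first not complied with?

Step 3

(1) the permitted window runs from 2010-05-04 + 11 = 2010-05-15 to 2010-05-04 + 43 = 2010-06-16; 2010-06-14 falls inside that range.
(2) due by 2010-06-14 + 10 days = 2010-06-24; 2010-06-16 is within that limit.
(3) due by 2010-06-16 + 10 days = 2010-06-26; 2010-06-29 misses that deadline by 3 days.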